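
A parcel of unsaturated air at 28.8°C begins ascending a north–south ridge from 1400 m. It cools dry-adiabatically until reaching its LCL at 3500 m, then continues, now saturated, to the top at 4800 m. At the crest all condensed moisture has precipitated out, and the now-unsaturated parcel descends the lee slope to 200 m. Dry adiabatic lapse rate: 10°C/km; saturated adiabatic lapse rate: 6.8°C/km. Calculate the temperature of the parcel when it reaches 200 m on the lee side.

Dry to 3500 m: -10 × 2.1 km = -21°C, so T = 7.8°C.
Saturated to 4800 m: -6.8 × 1.3 km = -8.84°C, so T = -1.04°C.
Dry descent to 200 m: +10 × 4.6 km = +46°C, so T = 44.96°C.

44.96°C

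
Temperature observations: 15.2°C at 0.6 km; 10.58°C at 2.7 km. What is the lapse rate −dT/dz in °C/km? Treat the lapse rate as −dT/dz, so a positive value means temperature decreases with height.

Γ = −ΔT/Δz = (15.2 − 10.58) / (2700 − 600) m
  = 4.62°C / 2.1 km = 2.2°C/km

2.2°C/km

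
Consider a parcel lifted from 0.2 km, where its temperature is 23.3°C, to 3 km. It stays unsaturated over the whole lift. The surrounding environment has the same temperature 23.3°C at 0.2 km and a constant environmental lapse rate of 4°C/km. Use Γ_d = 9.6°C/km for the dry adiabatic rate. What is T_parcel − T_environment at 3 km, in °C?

-15.68°C (parcel cooler than environment)

Parcel:
  200–3000 m, dry: Δz = 2.8 km ⇒ ΔT = -26.88°C; T = -3.58°C
Environment:
  200–3000 m, environment: Δz = 2.8 km ⇒ ΔT = -11.2°C; T = 12.1°C
T_parcel − T_env = -3.58 − 12.1 = -15.68°C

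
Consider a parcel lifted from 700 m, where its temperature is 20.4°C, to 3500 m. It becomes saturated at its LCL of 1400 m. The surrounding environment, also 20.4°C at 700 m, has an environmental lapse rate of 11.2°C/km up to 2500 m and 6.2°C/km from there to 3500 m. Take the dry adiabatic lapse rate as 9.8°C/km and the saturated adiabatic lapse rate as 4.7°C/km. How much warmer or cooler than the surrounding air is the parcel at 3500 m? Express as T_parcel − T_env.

+9.63°C (parcel warmer than environment)

Parcel:
  700–1400 m, dry: Δz = 0.7 km ⇒ ΔT = -6.86°C; T = 13.54°C
  1400–3500 m, saturated: Δz = 2.1 km ⇒ ΔT = -9.87°C; T = 3.67°C
Environment:
  700–2500 m, environment, lower layer: Δz = 1.8 km ⇒ ΔT = -20.16°C; T = 0.24°C
  2500–3500 m, environment, upper layer: Δz = 1 km ⇒ ΔT = -6.2°C; T = -5.96°C
T_parcel − T_env = 3.67 − (-5.96) = +9.63°C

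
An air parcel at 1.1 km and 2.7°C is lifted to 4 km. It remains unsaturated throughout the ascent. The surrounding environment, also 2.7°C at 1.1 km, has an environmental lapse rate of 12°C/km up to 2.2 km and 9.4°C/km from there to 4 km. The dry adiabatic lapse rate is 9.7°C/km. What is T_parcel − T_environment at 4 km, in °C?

+1.99°C (parcel warmer than environment)

Parcel:
  Dry to 4000 m: -9.7 × 2.9 km = -28.13°C, so T = -25.43°C.
Environment:
  Environment, lower layer to 2200 m: -12 × 1.1 km = -13.2°C, so T = -10.5°C.
  Environment, upper layer to 4000 m: -9.4 × 1.8 km = -16.92°C, so T = -27.42°C.
T_parcel − T_env = -25.43 − (-27.42) = +1.99°C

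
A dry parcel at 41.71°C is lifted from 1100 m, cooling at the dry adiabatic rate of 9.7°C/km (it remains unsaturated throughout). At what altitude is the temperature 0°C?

5400 m

Height above start = (41.71 − 0) / 9.7 = 4.3 km
Altitude = 1100 m + 4300 m = 5400 m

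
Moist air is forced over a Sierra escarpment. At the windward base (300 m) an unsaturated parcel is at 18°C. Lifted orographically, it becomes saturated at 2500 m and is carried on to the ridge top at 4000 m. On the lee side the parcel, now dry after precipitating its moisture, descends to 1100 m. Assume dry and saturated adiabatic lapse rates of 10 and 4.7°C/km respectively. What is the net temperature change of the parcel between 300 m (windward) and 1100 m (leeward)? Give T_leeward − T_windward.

-0.05°C

300–2500 m, dry: Δz = 2.2 km ⇒ ΔT = -22°C; T = -4°C
2500–4000 m, saturated: Δz = 1.5 km ⇒ ΔT = -7.05°C; T = -11.05°C
4000–1100 m, dry descent: Δz = 2.9 km ⇒ ΔT = +29°C; T = 17.95°C
Net change vs windward start: 17.95 − 18 = -0.05°C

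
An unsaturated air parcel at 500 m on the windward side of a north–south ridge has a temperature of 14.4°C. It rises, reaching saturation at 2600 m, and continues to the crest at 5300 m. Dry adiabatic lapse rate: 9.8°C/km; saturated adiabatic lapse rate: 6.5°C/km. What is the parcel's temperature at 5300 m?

500–2600 m, dry: Δz = 2.1 km ⇒ ΔT = -20.58°C; T = -6.18°C
2600–5300 m, saturated: Δz = 2.7 km ⇒ ΔT = -17.55°C; T = -23.73°C

-23.73°C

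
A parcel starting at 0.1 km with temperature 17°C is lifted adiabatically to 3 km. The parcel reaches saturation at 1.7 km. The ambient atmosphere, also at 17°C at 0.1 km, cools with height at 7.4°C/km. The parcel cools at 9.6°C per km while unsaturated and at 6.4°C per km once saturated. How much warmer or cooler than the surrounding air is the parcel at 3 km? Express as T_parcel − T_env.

Parcel:
  Dry to 1700 m: -9.6 × 1.6 km = -15.36°C, so T = 1.64°C.
  Saturated to 3000 m: -6.4 × 1.3 km = -8.32°C, so T = -6.68°C.
Environment:
  Environment to 3000 m: -7.4 × 2.9 km = -21.46°C, so T = -4.46°C.
T_parcel − T_env = -6.68 − (-4.46) = -2.22°C

-2.22°C (parcel cooler than environment)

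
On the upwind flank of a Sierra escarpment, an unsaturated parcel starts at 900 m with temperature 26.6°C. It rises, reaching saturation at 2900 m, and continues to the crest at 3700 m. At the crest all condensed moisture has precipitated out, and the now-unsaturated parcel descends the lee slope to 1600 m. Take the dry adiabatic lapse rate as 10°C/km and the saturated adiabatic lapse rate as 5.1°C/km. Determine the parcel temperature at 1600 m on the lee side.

Dry to 2900 m: -10 × 2 km = -20°C, so T = 6.6°C.
Saturated to 3700 m: -5.1 × 0.8 km = -4.08°C, so T = 2.52°C.
Dry descent to 1600 m: +10 × 2.1 km = +21°C, so T = 23.52°C.

23.52°C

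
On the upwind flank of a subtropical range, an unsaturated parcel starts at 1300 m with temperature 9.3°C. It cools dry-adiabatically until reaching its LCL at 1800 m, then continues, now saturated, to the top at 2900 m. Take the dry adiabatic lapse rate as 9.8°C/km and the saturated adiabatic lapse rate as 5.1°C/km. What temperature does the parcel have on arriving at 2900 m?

1300 → 1800 m (dry, 9.8°C/km): ΔT = -9.8 × 0.5 = -4.9°C → T = 4.4°C
1800 → 2900 m (saturated, 5.1°C/km): ΔT = -5.1 × 1.1 = -5.61°C → T = -1.21°C

-1.21°C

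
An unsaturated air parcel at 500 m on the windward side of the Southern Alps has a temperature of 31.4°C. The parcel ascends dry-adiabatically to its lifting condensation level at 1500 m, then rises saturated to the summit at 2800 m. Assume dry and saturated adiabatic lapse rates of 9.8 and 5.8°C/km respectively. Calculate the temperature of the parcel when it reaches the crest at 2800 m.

500–1500 m, dry: Δz = 1 km ⇒ ΔT = -9.8°C; T = 21.6°C
1500–2800 m, saturated: Δz = 1.3 km ⇒ ΔT = -7.54°C; T = 14.06°C

14.06°C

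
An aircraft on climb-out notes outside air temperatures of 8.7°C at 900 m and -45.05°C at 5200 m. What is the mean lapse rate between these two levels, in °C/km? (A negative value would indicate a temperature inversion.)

Γ = −ΔT/Δz = (8.7 − (-45.05)) / (5200 − 900) m
  = 53.75°C / 4.3 km = 12.5°C/km

12.5°C/km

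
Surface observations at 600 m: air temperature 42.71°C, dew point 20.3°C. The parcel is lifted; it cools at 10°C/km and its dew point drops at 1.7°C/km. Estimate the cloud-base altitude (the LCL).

T and T_d converge at 10 − 1.7 = 8.3°C per km
Height above start = (42.71 − 20.3) / 8.3 = 2.7 km
LCL altitude = 600 m + 2700 m = 3300 m

3300 m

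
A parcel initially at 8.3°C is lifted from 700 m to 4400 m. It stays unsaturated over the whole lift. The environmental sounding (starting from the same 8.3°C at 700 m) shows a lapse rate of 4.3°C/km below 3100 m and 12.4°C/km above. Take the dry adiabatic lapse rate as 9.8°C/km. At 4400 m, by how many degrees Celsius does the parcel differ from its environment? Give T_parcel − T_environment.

Parcel:
  From 700 m to 4400 m (dry): cools by 9.8 × 3.7 = 36.26°C, giving -27.96°C.
Environment:
  From 700 m to 3100 m (environment, lower layer): cools by 4.3 × 2.4 = 10.32°C, giving -2.02°C.
  From 3100 m to 4400 m (environment, upper layer): cools by 12.4 × 1.3 = 16.12°C, giving -18.14°C.
T_parcel − T_env = -27.96 − (-18.14) = -9.82°C

-9.82°C (parcel cooler than environment)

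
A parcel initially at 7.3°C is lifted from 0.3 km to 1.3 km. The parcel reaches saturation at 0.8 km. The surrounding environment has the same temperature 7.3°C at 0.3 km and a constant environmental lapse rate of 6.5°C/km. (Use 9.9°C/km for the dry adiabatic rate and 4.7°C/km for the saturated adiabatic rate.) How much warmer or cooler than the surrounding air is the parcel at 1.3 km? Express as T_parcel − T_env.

-0.8°C (parcel cooler than environment)

Parcel:
  300 → 800 m (dry, 9.9°C/km): ΔT = -9.9 × 0.5 = -4.95°C → T = 2.35°C
  800 → 1300 m (saturated, 4.7°C/km): ΔT = -4.7 × 0.5 = -2.35°C → T = 0°C
Environment:
  300 → 1300 m (environment, 6.5°C/km): ΔT = -6.5 × 1 = -6.5°C → T = 0.8°C
T_parcel − T_env = 0 − 0.8 = -0.8°C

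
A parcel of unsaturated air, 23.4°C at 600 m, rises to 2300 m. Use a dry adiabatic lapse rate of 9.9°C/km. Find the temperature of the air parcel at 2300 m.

From 600 m to 2300 m (dry adiabatic): cools by 9.9 × 1.7 = 16.83°C, giving 6.57°C.

6.57°C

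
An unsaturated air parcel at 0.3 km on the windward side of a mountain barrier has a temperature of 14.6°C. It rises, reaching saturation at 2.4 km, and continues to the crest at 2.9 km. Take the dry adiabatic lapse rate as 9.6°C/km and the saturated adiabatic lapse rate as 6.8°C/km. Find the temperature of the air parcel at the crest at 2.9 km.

-8.96°C

300–2400 m, dry: Δz = 2.1 km ⇒ ΔT = -20.16°C; T = -5.56°C
2400–2900 m, saturated: Δz = 0.5 km ⇒ ΔT = -3.4°C; T = -8.96°C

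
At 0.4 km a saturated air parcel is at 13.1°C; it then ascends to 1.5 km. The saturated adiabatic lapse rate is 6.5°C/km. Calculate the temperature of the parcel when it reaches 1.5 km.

From 400 m to 1500 m (saturated adiabatic): cools by 6.5 × 1.1 = 7.15°C, giving 5.95°C.

5.95°C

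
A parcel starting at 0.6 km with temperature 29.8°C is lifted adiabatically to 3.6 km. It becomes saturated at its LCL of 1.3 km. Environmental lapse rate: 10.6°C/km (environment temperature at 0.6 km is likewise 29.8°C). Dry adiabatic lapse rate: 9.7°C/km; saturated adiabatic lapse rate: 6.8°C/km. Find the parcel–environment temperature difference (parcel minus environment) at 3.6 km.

+9.37°C (parcel warmer than environment)

Parcel:
  From 600 m to 1300 m (dry): cools by 9.7 × 0.7 = 6.79°C, giving 23.01°C.
  From 1300 m to 3600 m (saturated): cools by 6.8 × 2.3 = 15.64°C, giving 7.37°C.
Environment:
  From 600 m to 3600 m (environment): cools by 10.6 × 3 = 31.8°C, giving -2°C.
T_parcel − T_env = 7.37 − (-2) = +9.37°C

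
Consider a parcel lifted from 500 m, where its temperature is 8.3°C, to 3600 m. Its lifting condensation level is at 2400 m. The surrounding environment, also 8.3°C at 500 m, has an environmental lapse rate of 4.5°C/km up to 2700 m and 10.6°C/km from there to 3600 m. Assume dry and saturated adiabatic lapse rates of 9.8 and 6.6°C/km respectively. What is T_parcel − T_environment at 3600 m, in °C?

-7.1°C (parcel cooler than environment)

Parcel:
  500 → 2400 m (dry, 9.8°C/km): ΔT = -9.8 × 1.9 = -18.62°C → T = -10.32°C
  2400 → 3600 m (saturated, 6.6°C/km): ΔT = -6.6 × 1.2 = -7.92°C → T = -18.24°C
Environment:
  500 → 2700 m (environment, lower layer, 4.5°C/km): ΔT = -4.5 × 2.2 = -9.9°C → T = -1.6°C
  2700 → 3600 m (environment, upper layer, 10.6°C/km): ΔT = -10.6 × 0.9 = -9.54°C → T = -11.14°C
T_parcel − T_env = -18.24 − (-11.14) = -7.1°C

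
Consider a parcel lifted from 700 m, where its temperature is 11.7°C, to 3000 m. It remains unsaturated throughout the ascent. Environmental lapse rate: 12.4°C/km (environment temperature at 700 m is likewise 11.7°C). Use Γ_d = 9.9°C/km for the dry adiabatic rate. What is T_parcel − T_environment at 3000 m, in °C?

+5.75°C (parcel warmer than environment)

Parcel:
  Dry to 3000 m: -9.9 × 2.3 km = -22.77°C, so T = -11.07°C.
Environment:
  Environment to 3000 m: -12.4 × 2.3 km = -28.52°C, so T = -16.82°C.
T_parcel − T_env = -11.07 − (-16.82) = +5.75°C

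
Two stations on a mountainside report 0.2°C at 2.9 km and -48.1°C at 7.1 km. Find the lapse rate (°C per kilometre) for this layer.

11.5°C/km

Γ = −ΔT/Δz = (0.2 − (-48.1)) / (7100 − 2900) m
  = 48.3°C / 4.2 km = 11.5°C/km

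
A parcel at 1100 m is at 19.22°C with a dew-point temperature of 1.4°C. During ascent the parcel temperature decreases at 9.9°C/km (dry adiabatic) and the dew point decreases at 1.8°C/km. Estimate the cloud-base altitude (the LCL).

T and T_d converge at 9.9 − 1.8 = 8.1°C per km
Height above start = (19.22 − 1.4) / 8.1 = 2.2 km
LCL altitude = 1100 m + 2200 m = 3300 m

3300 m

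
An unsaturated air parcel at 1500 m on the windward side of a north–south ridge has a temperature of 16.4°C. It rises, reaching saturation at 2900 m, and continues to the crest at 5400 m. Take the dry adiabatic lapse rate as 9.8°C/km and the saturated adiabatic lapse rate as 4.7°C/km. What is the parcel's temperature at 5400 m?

Dry to 2900 m: -9.8 × 1.4 km = -13.72°C, so T = 2.68°C.
Saturated to 5400 m: -4.7 × 2.5 km = -11.75°C, so T = -9.07°C.

-9.07°C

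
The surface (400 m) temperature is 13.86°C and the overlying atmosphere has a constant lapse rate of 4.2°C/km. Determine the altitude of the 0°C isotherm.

Height above start = (13.86 − 0) / 4.2 = 3.3 km
Altitude = 400 m + 3300 m = 3700 m

3700 m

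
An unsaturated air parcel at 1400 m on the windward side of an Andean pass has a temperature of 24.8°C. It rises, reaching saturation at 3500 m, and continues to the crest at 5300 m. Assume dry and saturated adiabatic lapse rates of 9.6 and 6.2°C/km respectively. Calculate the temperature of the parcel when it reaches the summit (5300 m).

1400 → 3500 m (dry, 9.6°C/km): ΔT = -9.6 × 2.1 = -20.16°C → T = 4.64°C
3500 → 5300 m (saturated, 6.2°C/km): ΔT = -6.2 × 1.8 = -11.16°C → T = -6.52°C

-6.52°C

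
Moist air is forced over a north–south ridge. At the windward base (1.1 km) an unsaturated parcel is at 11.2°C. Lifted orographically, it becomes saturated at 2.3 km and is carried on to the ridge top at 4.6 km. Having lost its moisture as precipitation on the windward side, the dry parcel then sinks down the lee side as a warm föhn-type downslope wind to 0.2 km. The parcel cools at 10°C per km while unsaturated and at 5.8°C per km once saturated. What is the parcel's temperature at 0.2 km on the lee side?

From 1100 m to 2300 m (dry): cools by 10 × 1.2 = 12°C, giving -0.8°C.
From 2300 m to 4600 m (saturated): cools by 5.8 × 2.3 = 13.34°C, giving -14.14°C.
From 4600 m to 200 m (dry descent): warms by 10 × 4.4 = 44°C, giving 29.86°C.

29.86°C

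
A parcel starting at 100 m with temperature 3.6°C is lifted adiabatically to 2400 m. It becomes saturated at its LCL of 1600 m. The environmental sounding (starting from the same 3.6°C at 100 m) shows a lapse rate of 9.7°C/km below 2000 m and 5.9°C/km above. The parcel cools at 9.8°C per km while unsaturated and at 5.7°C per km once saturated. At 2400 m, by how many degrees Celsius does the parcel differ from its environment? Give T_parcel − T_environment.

Parcel:
  Dry to 1600 m: -9.8 × 1.5 km = -14.7°C, so T = -11.1°C.
  Saturated to 2400 m: -5.7 × 0.8 km = -4.56°C, so T = -15.66°C.
Environment:
  Environment, lower layer to 2000 m: -9.7 × 1.9 km = -18.43°C, so T = -14.83°C.
  Environment, upper layer to 2400 m: -5.9 × 0.4 km = -2.36°C, so T = -17.19°C.
T_parcel − T_env = -15.66 − (-17.19) = +1.53°C

+1.53°C (parcel warmer than environment)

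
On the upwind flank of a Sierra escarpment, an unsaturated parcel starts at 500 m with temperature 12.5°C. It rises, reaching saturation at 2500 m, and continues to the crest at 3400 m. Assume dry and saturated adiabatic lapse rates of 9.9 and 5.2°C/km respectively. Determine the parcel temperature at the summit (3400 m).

500 → 2500 m (dry, 9.9°C/km): ΔT = -9.9 × 2 = -19.8°C → T = -7.3°C
2500 → 3400 m (saturated, 5.2°C/km): ΔT = -5.2 × 0.9 = -4.68°C → T = -11.98°C

-11.98°C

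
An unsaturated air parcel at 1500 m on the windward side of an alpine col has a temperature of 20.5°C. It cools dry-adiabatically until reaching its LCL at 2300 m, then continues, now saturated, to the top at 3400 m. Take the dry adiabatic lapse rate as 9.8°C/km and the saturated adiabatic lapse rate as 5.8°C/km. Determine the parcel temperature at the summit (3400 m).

From 1500 m to 2300 m (dry): cools by 9.8 × 0.8 = 7.84°C, giving 12.66°C.
From 2300 m to 3400 m (saturated): cools by 5.8 × 1.1 = 6.38°C, giving 6.28°C.

6.28°C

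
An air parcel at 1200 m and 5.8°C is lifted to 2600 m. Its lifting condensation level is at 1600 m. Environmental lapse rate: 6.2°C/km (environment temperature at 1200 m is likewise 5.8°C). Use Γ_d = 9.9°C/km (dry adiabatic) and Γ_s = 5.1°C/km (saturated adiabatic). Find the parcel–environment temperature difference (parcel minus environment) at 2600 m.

Parcel:
  1200–1600 m, dry: Δz = 0.4 km ⇒ ΔT = -3.96°C; T = 1.84°C
  1600–2600 m, saturated: Δz = 1 km ⇒ ΔT = -5.1°C; T = -3.26°C
Environment:
  1200–2600 m, environment: Δz = 1.4 km ⇒ ΔT = -8.68°C; T = -2.88°C
T_parcel − T_env = -3.26 − (-2.88) = -0.38°C

-0.38°C (parcel cooler than environment)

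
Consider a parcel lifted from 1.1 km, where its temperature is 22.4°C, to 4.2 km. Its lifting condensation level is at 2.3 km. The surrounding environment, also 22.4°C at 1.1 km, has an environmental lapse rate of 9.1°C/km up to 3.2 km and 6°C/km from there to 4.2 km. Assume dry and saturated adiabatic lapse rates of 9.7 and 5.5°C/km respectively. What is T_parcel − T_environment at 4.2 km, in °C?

+3.02°C (parcel warmer than environment)

Parcel:
  1100 → 2300 m (dry, 9.7°C/km): ΔT = -9.7 × 1.2 = -11.64°C → T = 10.76°C
  2300 → 4200 m (saturated, 5.5°C/km): ΔT = -5.5 × 1.9 = -10.45°C → T = 0.31°C
Environment:
  1100 → 3200 m (environment, lower layer, 9.1°C/km): ΔT = -9.1 × 2.1 = -19.11°C → T = 3.29°C
  3200 → 4200 m (environment, upper layer, 6°C/km): ΔT = -6 × 1 = -6°C → T = -2.71°C
T_parcel − T_env = 0.31 − (-2.71) = +3.02°C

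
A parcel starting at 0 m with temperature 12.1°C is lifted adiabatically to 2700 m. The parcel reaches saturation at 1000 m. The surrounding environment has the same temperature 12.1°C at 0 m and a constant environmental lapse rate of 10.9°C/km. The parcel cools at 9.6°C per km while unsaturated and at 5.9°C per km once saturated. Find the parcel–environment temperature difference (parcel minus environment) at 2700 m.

+9.8°C (parcel warmer than environment)

Parcel:
  0–1000 m, dry: Δz = 1 km ⇒ ΔT = -9.6°C; T = 2.5°C
  1000–2700 m, saturated: Δz = 1.7 km ⇒ ΔT = -10.03°C; T = -7.53°C
Environment:
  0–2700 m, environment: Δz = 2.7 km ⇒ ΔT = -29.43°C; T = -17.33°C
T_parcel − T_env = -7.53 − (-17.33) = +9.8°C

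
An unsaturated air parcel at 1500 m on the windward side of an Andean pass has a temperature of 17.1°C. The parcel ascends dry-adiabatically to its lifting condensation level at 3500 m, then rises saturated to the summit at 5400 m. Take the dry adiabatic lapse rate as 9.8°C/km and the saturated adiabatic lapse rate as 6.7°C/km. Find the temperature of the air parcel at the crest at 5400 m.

-15.23°C

From 1500 m to 3500 m (dry): cools by 9.8 × 2 = 19.6°C, giving -2.5°C.
From 3500 m to 5400 m (saturated): cools by 6.7 × 1.9 = 12.73°C, giving -15.23°C.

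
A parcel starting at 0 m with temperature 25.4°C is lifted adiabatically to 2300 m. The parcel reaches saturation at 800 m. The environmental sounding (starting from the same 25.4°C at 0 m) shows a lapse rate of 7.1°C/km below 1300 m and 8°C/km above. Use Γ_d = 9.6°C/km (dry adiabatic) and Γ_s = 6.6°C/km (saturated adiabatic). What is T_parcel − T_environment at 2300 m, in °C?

-0.35°C (parcel cooler than environment)

Parcel:
  0–800 m, dry: Δz = 0.8 km ⇒ ΔT = -7.68°C; T = 17.72°C
  800–2300 m, saturated: Δz = 1.5 km ⇒ ΔT = -9.9°C; T = 7.82°C
Environment:
  0–1300 m, environment, lower layer: Δz = 1.3 km ⇒ ΔT = -9.23°C; T = 16.17°C
  1300–2300 m, environment, upper layer: Δz = 1 km ⇒ ΔT = -8°C; T = 8.17°C
T_parcel − T_env = 7.82 − 8.17 = -0.35°C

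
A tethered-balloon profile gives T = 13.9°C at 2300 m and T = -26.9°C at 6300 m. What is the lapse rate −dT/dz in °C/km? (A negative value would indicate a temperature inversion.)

Γ = −ΔT/Δz = (13.9 − (-26.9)) / (6300 − 2300) m
  = 40.8°C / 4 km = 10.2°C/km

10.2°C/km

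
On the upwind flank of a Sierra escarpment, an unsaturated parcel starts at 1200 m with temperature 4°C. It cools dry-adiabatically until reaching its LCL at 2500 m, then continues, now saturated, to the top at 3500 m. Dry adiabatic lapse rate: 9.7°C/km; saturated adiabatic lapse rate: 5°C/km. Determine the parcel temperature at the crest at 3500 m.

-13.61°C

1200–2500 m, dry: Δz = 1.3 km ⇒ ΔT = -12.61°C; T = -8.61°C
2500–3500 m, saturated: Δz = 1 km ⇒ ΔT = -5°C; T = -13.61°C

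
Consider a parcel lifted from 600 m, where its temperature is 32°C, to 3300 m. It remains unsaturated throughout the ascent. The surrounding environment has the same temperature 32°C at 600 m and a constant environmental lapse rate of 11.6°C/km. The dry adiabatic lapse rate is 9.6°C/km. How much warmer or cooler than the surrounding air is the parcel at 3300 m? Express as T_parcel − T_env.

Parcel:
  From 600 m to 3300 m (dry): cools by 9.6 × 2.7 = 25.92°C, giving 6.08°C.
Environment:
  From 600 m to 3300 m (environment): cools by 11.6 × 2.7 = 31.32°C, giving 0.68°C.
T_parcel − T_env = 6.08 − 0.68 = +5.4°C

+5.4°C (parcel warmer than environment)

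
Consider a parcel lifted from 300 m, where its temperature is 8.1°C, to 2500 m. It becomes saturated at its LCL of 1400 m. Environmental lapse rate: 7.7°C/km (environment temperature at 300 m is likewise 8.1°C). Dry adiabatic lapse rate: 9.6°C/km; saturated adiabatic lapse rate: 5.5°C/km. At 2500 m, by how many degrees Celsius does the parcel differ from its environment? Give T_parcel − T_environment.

+0.33°C (parcel warmer than environment)

Parcel:
  From 300 m to 1400 m (dry): cools by 9.6 × 1.1 = 10.56°C, giving -2.46°C.
  From 1400 m to 2500 m (saturated): cools by 5.5 × 1.1 = 6.05°C, giving -8.51°C.
Environment:
  From 300 m to 2500 m (environment): cools by 7.7 × 2.2 = 16.94°C, giving -8.84°C.
T_parcel − T_env = -8.51 − (-8.84) = +0.33°C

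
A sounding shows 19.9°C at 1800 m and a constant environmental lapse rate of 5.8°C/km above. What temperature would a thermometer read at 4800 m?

1800–4800 m, environmental: Δz = 3 km ⇒ ΔT = -17.4°C; T = 2.5°C

2.5°C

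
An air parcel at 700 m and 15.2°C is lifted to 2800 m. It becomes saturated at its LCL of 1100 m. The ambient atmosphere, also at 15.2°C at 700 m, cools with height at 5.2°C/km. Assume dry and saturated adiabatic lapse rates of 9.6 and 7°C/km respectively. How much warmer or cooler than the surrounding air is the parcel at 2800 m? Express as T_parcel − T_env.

Parcel:
  Dry to 1100 m: -9.6 × 0.4 km = -3.84°C, so T = 11.36°C.
  Saturated to 2800 m: -7 × 1.7 km = -11.9°C, so T = -0.54°C.
Environment:
  Environment to 2800 m: -5.2 × 2.1 km = -10.92°C, so T = 4.28°C.
T_parcel − T_env = -0.54 − 4.28 = -4.82°C

-4.82°C (parcel cooler than environment)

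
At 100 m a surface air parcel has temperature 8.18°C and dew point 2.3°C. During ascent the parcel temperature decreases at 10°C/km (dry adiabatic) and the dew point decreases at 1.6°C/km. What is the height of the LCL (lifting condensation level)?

800 m

T and T_d converge at 10 − 1.6 = 8.4°C per km
Height above start = (8.18 − 2.3) / 8.4 = 0.7 km
LCL altitude = 100 m + 700 m = 800 m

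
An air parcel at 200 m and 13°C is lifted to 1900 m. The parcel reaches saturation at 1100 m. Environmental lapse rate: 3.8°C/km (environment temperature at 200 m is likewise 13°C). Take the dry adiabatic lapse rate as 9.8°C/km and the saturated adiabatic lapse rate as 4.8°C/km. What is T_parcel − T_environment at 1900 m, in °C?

Parcel:
  Dry to 1100 m: -9.8 × 0.9 km = -8.82°C, so T = 4.18°C.
  Saturated to 1900 m: -4.8 × 0.8 km = -3.84°C, so T = 0.34°C.
Environment:
  Environment to 1900 m: -3.8 × 1.7 km = -6.46°C, so T = 6.54°C.
T_parcel − T_env = 0.34 − 6.54 = -6.2°C

-6.2°C (parcel cooler than environment)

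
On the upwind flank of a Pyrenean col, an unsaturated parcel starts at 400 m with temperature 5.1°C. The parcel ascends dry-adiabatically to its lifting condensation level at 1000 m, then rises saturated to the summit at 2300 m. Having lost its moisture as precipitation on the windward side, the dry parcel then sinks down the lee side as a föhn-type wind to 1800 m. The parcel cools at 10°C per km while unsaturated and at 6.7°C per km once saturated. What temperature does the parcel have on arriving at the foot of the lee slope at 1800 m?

-4.61°C

Dry to 1000 m: -10 × 0.6 km = -6°C, so T = -0.9°C.
Saturated to 2300 m: -6.7 × 1.3 km = -8.71°C, so T = -9.61°C.
Dry descent to 1800 m: +10 × 0.5 km = +5°C, so T = -4.61°C.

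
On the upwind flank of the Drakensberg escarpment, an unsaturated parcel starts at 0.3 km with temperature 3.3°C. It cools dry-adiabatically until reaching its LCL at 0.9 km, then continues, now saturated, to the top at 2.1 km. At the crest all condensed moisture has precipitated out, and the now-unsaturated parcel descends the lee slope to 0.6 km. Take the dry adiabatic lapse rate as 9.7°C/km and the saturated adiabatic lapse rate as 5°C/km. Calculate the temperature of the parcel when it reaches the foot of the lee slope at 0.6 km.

300–900 m, dry: Δz = 0.6 km ⇒ ΔT = -5.82°C; T = -2.52°C
900–2100 m, saturated: Δz = 1.2 km ⇒ ΔT = -6°C; T = -8.52°C
2100–600 m, dry descent: Δz = 1.5 km ⇒ ΔT = +14.55°C; T = 6.03°C

6.03°C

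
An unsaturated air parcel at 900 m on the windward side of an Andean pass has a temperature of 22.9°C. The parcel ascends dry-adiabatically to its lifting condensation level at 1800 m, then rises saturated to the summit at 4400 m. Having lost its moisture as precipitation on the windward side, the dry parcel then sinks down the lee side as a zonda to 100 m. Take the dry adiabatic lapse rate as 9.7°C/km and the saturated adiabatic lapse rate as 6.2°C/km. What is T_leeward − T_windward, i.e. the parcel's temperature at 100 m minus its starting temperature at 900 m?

900–1800 m, dry: Δz = 0.9 km ⇒ ΔT = -8.73°C; T = 14.17°C
1800–4400 m, saturated: Δz = 2.6 km ⇒ ΔT = -16.12°C; T = -1.95°C
4400–100 m, dry descent: Δz = 4.3 km ⇒ ΔT = +41.71°C; T = 39.76°C
Net change vs windward start: 39.76 − 22.9 = +16.86°C

+16.86°C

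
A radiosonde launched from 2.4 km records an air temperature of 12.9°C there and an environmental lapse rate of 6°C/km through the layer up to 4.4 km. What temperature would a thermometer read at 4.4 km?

0.9°C

Environmental to 4400 m: -6 × 2 km = -12°C, so T = 0.9°C.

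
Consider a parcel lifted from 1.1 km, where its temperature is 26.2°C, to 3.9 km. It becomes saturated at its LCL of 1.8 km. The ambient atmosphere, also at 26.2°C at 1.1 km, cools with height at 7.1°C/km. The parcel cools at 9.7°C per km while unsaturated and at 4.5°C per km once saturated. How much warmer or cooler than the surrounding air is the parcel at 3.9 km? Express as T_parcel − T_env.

Parcel:
  Dry to 1800 m: -9.7 × 0.7 km = -6.79°C, so T = 19.41°C.
  Saturated to 3900 m: -4.5 × 2.1 km = -9.45°C, so T = 9.96°C.
Environment:
  Environment to 3900 m: -7.1 × 2.8 km = -19.88°C, so T = 6.32°C.
T_parcel − T_env = 9.96 − 6.32 = +3.64°C

+3.64°C (parcel warmer than environment)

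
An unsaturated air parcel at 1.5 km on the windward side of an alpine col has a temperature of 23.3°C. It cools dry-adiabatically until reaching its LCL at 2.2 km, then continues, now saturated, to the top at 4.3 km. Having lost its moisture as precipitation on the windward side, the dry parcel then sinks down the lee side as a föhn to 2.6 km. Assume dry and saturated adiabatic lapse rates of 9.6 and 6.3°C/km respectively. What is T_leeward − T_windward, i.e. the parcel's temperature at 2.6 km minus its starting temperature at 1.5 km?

From 1500 m to 2200 m (dry): cools by 9.6 × 0.7 = 6.72°C, giving 16.58°C.
From 2200 m to 4300 m (saturated): cools by 6.3 × 2.1 = 13.23°C, giving 3.35°C.
From 4300 m to 2600 m (dry descent): warms by 9.6 × 1.7 = 16.32°C, giving 19.67°C.
Net change vs windward start: 19.67 − 23.3 = -3.63°C

-3.63°C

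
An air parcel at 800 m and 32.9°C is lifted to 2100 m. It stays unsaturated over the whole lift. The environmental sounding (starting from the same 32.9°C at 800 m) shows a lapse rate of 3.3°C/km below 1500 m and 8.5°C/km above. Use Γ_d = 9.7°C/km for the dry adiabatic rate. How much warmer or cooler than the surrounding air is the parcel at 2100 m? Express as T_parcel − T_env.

-5.2°C (parcel cooler than environment)

Parcel:
  From 800 m to 2100 m (dry): cools by 9.7 × 1.3 = 12.61°C, giving 20.29°C.
Environment:
  From 800 m to 1500 m (environment, lower layer): cools by 3.3 × 0.7 = 2.31°C, giving 30.59°C.
  From 1500 m to 2100 m (environment, upper layer): cools by 8.5 × 0.6 = 5.1°C, giving 25.49°C.
T_parcel − T_env = 20.29 − 25.49 = -5.2°C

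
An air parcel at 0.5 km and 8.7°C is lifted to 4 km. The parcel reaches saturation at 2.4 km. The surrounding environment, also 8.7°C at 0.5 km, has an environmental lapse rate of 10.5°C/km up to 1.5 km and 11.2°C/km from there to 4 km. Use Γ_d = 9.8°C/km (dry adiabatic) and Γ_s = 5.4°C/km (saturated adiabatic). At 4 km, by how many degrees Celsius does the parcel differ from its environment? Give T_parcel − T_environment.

Parcel:
  From 500 m to 2400 m (dry): cools by 9.8 × 1.9 = 18.62°C, giving -9.92°C.
  From 2400 m to 4000 m (saturated): cools by 5.4 × 1.6 = 8.64°C, giving -18.56°C.
Environment:
  From 500 m to 1500 m (environment, lower layer): cools by 10.5 × 1 = 10.5°C, giving -1.8°C.
  From 1500 m to 4000 m (environment, upper layer): cools by 11.2 × 2.5 = 28°C, giving -29.8°C.
T_parcel − T_env = -18.56 − (-29.8) = +11.24°C

+11.24°C (parcel warmer than environment)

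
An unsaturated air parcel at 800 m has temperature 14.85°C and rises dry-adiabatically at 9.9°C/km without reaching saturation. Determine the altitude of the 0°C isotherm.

Height above start = (14.85 − 0) / 9.9 = 1.5 km
Altitude = 800 m + 1500 m = 2300 m

2300 m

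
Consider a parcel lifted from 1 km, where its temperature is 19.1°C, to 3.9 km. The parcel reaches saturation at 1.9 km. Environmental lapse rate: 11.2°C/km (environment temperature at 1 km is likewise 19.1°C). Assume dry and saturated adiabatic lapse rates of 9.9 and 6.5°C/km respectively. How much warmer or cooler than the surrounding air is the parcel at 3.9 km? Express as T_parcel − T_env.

+10.57°C (parcel warmer than environment)

Parcel:
  Dry to 1900 m: -9.9 × 0.9 km = -8.91°C, so T = 10.19°C.
  Saturated to 3900 m: -6.5 × 2 km = -13°C, so T = -2.81°C.
Environment:
  Environment to 3900 m: -11.2 × 2.9 km = -32.48°C, so T = -13.38°C.
T_parcel − T_env = -2.81 − (-13.38) = +10.57°C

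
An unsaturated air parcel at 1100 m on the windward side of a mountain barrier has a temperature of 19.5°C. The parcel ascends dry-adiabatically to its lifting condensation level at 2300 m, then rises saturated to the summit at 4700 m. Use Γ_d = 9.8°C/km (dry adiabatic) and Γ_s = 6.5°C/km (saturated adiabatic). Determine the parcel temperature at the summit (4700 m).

-7.86°C

Dry to 2300 m: -9.8 × 1.2 km = -11.76°C, so T = 7.74°C.
Saturated to 4700 m: -6.5 × 2.4 km = -15.6°C, so T = -7.86°C.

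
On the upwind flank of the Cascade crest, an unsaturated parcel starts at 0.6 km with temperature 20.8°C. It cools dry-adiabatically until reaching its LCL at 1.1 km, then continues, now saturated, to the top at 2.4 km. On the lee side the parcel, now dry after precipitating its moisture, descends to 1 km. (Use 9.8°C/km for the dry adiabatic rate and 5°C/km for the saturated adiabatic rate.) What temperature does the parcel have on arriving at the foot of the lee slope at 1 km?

600 → 1100 m (dry, 9.8°C/km): ΔT = -9.8 × 0.5 = -4.9°C → T = 15.9°C
1100 → 2400 m (saturated, 5°C/km): ΔT = -5 × 1.3 = -6.5°C → T = 9.4°C
2400 → 1000 m (dry descent, 9.8°C/km): ΔT = +9.8 × 1.4 = +13.72°C → T = 23.12°C

23.12°C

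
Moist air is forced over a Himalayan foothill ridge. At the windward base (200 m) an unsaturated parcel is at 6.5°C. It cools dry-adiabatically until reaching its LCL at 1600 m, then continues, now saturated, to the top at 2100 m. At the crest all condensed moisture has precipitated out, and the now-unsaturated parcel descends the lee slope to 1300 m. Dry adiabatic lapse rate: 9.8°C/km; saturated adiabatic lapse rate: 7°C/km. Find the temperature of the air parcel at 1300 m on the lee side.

-2.88°C

Dry to 1600 m: -9.8 × 1.4 km = -13.72°C, so T = -7.22°C.
Saturated to 2100 m: -7 × 0.5 km = -3.5°C, so T = -10.72°C.
Dry descent to 1300 m: +9.8 × 0.8 km = +7.84°C, so T = -2.88°C.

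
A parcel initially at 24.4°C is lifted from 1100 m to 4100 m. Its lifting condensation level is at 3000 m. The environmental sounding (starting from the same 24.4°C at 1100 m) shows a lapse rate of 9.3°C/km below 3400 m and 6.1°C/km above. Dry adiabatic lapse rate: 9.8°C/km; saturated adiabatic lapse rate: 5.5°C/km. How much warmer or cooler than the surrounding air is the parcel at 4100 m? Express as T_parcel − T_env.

+0.99°C (parcel warmer than environment)

Parcel:
  Dry to 3000 m: -9.8 × 1.9 km = -18.62°C, so T = 5.78°C.
  Saturated to 4100 m: -5.5 × 1.1 km = -6.05°C, so T = -0.27°C.
Environment:
  Environment, lower layer to 3400 m: -9.3 × 2.3 km = -21.39°C, so T = 3.01°C.
  Environment, upper layer to 4100 m: -6.1 × 0.7 km = -4.27°C, so T = -1.26°C.
T_parcel − T_env = -0.27 − (-1.26) = +0.99°C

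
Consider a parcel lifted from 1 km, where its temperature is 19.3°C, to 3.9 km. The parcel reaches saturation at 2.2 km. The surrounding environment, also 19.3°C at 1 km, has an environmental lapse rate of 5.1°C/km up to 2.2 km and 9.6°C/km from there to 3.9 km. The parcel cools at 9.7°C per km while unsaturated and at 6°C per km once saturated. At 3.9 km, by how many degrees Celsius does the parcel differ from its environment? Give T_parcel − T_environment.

+0.6°C (parcel warmer than environment)

Parcel:
  Dry to 2200 m: -9.7 × 1.2 km = -11.64°C, so T = 7.66°C.
  Saturated to 3900 m: -6 × 1.7 km = -10.2°C, so T = -2.54°C.
Environment:
  Environment, lower layer to 2200 m: -5.1 × 1.2 km = -6.12°C, so T = 13.18°C.
  Environment, upper layer to 3900 m: -9.6 × 1.7 km = -16.32°C, so T = -3.14°C.
T_parcel − T_env = -2.54 − (-3.14) = +0.6°C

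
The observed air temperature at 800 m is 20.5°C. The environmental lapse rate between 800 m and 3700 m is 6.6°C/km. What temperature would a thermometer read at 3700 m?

800–3700 m, environmental: Δz = 2.9 km ⇒ ΔT = -19.14°C; T = 1.36°C

1.36°C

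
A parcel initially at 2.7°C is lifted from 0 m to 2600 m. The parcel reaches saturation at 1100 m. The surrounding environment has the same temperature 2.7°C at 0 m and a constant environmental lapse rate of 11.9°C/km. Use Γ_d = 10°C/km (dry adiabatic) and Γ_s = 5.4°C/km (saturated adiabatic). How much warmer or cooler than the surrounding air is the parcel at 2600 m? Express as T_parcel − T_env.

+11.84°C (parcel warmer than environment)

Parcel:
  From 0 m to 1100 m (dry): cools by 10 × 1.1 = 11°C, giving -8.3°C.
  From 1100 m to 2600 m (saturated): cools by 5.4 × 1.5 = 8.1°C, giving -16.4°C.
Environment:
  From 0 m to 2600 m (environment): cools by 11.9 × 2.6 = 30.94°C, giving -28.24°C.
T_parcel − T_env = -16.4 − (-28.24) = +11.84°C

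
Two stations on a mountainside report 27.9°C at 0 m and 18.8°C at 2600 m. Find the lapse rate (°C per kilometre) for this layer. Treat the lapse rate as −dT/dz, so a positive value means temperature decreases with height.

Γ = −ΔT/Δz = (27.9 − 18.8) / (2600 − 0) m
  = 9.1°C / 2.6 km = 3.5°C/km

3.5°C/km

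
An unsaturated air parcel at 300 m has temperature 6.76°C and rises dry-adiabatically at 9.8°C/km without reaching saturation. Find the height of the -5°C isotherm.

Height above start = (6.76 − (-5)) / 9.8 = 1.2 km
Altitude = 300 m + 1200 m = 1500 m

1500 m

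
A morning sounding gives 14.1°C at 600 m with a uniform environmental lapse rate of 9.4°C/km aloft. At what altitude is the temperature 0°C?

2100 m

Height above start = (14.1 − 0) / 9.4 = 1.5 km
Altitude = 600 m + 1500 m = 2100 m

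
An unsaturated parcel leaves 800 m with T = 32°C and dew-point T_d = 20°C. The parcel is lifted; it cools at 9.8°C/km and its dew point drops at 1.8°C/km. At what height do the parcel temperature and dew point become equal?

2300 m

T and T_d converge at 9.8 − 1.8 = 8°C per km
Height above start = (32 − 20) / 8 = 1.5 km
LCL altitude = 800 m + 1500 m = 2300 m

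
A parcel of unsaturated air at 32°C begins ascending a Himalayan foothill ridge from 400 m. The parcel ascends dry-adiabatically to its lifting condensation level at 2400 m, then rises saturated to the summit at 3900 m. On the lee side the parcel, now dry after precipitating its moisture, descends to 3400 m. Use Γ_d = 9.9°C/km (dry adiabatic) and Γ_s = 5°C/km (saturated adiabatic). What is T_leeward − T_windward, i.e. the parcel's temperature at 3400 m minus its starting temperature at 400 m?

400–2400 m, dry: Δz = 2 km ⇒ ΔT = -19.8°C; T = 12.2°C
2400–3900 m, saturated: Δz = 1.5 km ⇒ ΔT = -7.5°C; T = 4.7°C
3900–3400 m, dry descent: Δz = 0.5 km ⇒ ΔT = +4.95°C; T = 9.65°C
Net change vs windward start: 9.65 − 32 = -22.35°C

-22.35°C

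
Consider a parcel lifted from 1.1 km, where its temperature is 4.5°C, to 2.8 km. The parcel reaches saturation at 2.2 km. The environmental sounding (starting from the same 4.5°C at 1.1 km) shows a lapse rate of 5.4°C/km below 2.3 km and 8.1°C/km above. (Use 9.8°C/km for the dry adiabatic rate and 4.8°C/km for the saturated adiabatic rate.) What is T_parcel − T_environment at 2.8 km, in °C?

-3.13°C (parcel cooler than environment)

Parcel:
  Dry to 2200 m: -9.8 × 1.1 km = -10.78°C, so T = -6.28°C.
  Saturated to 2800 m: -4.8 × 0.6 km = -2.88°C, so T = -9.16°C.
Environment:
  Environment, lower layer to 2300 m: -5.4 × 1.2 km = -6.48°C, so T = -1.98°C.
  Environment, upper layer to 2800 m: -8.1 × 0.5 km = -4.05°C, so T = -6.03°C.
T_parcel − T_env = -9.16 − (-6.03) = -3.13°C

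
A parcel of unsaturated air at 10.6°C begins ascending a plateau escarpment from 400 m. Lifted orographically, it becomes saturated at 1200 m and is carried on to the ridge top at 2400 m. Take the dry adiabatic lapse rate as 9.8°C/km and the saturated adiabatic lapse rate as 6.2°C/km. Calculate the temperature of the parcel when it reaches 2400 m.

-4.68°C

Dry to 1200 m: -9.8 × 0.8 km = -7.84°C, so T = 2.76°C.
Saturated to 2400 m: -6.2 × 1.2 km = -7.44°C, so T = -4.68°C.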